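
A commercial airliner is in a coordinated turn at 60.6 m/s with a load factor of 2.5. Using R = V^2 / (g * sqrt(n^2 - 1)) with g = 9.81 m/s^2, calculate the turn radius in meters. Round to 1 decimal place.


Step 1: V^2 = 60.6^2 = 3672.36
Step 2: n^2 - 1 = 2.5^2 - 1 = 5.25
Step 3: sqrt(5.25) = 2.291288
Step 4: R = 3672.36 / (9.81 * 2.291288) = 163.4 m

163.4


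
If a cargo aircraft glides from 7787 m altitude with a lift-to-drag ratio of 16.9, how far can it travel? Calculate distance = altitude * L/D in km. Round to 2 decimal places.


Step 1: Glide distance = altitude * L/D = 7787 * 16.9 = 131600.3 m
Step 2: Convert to km: 131600.3 / 1000 = 131.60 km

131.60


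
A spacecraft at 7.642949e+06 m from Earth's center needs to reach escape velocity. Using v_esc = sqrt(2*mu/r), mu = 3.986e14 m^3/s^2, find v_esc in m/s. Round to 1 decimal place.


Step 1: 2*mu/r = 2 * 3.986e14 / 7.642949e+06 = 104305288.443
Step 2: v_esc = sqrt(104305288.443) = 10213.0 m/s

10213.0


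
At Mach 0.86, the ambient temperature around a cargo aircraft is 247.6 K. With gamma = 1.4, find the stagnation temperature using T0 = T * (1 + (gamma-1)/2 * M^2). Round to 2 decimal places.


Step 1: (gamma-1)/2 = 0.2
Step 2: M^2 = 0.7396
Step 3: 1 + 0.2 * 0.7396 = 1.14792
Step 4: T0 = 247.6 * 1.14792 = 284.22 K

284.22


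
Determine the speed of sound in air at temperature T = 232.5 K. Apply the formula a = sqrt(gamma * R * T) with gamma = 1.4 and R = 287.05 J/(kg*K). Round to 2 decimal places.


Step 1: gamma * R * T = 1.4 * 287.05 * 232.5 = 93434.775
Step 2: a = sqrt(93434.775) = 305.67 m/s

305.67


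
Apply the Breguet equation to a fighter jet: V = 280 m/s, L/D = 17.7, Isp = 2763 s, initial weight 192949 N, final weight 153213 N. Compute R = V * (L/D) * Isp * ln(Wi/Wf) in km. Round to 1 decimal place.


Step 1: Coefficient = V * (L/D) * Isp = 280 * 17.7 * 2763 = 13693428.0 m
Step 2: Wi/Wf = 192949 / 153213 = 1.259351
Step 3: ln(1.259351) = 0.230597
Step 4: R = 13693428.0 * 0.230597 = 3157660.6 m = 3157.7 km

3157.7


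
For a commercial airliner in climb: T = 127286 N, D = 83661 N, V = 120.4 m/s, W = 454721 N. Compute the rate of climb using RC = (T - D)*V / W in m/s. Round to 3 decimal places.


Step 1: Excess thrust = T - D = 127286 - 83661 = 43625 N
Step 2: Excess power = 43625 * 120.4 = 5252450.0 W
Step 3: RC = 5252450.0 / 454721 = 11.551 m/s

11.551


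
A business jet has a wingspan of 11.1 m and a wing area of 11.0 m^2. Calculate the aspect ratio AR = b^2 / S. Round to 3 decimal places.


Step 1: b^2 = 11.1^2 = 123.21
Step 2: AR = 123.21 / 11.0 = 11.201

11.201


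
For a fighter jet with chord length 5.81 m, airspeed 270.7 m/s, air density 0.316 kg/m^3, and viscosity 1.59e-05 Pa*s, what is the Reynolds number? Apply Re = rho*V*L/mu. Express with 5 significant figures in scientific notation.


Step 1: Numerator = rho * V * L = 0.316 * 270.7 * 5.81 = 496.994372
Step 2: Re = 496.994372 / 1.59e-05
Step 3: Re = 3.1258e+07

3.1258e+07


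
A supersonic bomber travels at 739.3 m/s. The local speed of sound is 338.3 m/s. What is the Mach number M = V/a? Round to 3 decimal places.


Step 1: M = V / a = 739.3 / 338.3
Step 2: M = 2.185

2.185


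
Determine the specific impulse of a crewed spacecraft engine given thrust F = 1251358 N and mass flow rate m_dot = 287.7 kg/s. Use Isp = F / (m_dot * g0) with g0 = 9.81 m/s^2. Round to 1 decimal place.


Step 1: m_dot * g0 = 287.7 * 9.81 = 2822.34
Step 2: Isp = 1251358 / 2822.34 = 443.4 s

443.4


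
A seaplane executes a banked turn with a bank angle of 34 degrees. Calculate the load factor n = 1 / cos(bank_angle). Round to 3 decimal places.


Step 1: Convert 34 degrees to radians = 0.593412
Step 2: cos(34 deg) = 0.829038
Step 3: n = 1 / 0.829038 = 1.206

1.206


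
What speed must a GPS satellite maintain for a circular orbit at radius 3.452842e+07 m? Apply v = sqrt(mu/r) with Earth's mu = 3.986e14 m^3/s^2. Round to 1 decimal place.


Step 1: mu / r = 3.986e14 / 3.452842e+07 = 11544113.5158
Step 2: v = sqrt(11544113.5158) = 3397.7 m/s

3397.7


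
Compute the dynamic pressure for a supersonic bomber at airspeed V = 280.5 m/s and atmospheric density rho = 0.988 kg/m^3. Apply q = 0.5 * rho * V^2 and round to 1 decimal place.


Step 1: V^2 = 280.5^2 = 78680.25
Step 2: q = 0.5 * 0.988 * 78680.25
Step 3: q = 38868.0 Pa

38868.0


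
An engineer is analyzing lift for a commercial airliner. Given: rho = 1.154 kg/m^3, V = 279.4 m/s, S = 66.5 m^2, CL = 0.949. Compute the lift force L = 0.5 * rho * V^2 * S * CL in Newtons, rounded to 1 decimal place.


Step 1: Calculate dynamic pressure q = 0.5 * 1.154 * 279.4^2 = 0.5 * 1.154 * 78064.36 = 45043.1357 Pa
Step 2: Multiply by wing area and lift coefficient: L = 45043.1357 * 66.5 * 0.949
Step 3: L = 2995368.5254 * 0.949 = 2842604.7 N

2842604.7


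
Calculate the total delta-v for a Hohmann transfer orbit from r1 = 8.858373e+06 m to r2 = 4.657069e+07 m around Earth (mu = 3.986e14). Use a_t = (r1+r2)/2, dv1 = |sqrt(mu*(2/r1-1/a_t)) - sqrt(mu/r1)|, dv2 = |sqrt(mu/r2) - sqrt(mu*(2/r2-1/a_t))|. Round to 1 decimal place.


Step 1: Transfer semi-major axis a_t = (8.858373e+06 + 4.657069e+07) / 2 = 2.771453e+07 m
Step 2: v1 (circular at r1) = sqrt(mu/r1) = 6707.98 m/s
Step 3: v_t1 = sqrt(mu*(2/r1 - 1/a_t)) = 8695.49 m/s
Step 4: dv1 = |8695.49 - 6707.98| = 1987.51 m/s
Step 5: v2 (circular at r2) = 2925.58 m/s, v_t2 = 1654.0 m/s
Step 6: dv2 = |2925.58 - 1654.0| = 1271.58 m/s
Step 7: Total delta-v = 1987.51 + 1271.58 = 3259.1 m/s

3259.1


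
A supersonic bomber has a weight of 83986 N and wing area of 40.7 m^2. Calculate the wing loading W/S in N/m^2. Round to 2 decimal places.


Step 1: Wing loading = W / S = 83986 / 40.7
Step 2: Wing loading = 2063.54 N/m^2

2063.54


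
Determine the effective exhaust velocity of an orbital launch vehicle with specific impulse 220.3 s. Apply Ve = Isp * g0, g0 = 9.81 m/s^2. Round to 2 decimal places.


Step 1: Ve = Isp * g0 = 220.3 * 9.81
Step 2: Ve = 2161.14 m/s

2161.14


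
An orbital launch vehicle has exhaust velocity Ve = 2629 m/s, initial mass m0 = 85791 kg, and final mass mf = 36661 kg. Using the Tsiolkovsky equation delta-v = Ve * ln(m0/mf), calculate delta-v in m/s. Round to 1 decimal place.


Step 1: Mass ratio m0/mf = 85791 / 36661 = 2.340116
Step 2: ln(2.340116) = 0.850201
Step 3: delta-v = 2629 * 0.850201 = 2235.2 m/s

2235.2


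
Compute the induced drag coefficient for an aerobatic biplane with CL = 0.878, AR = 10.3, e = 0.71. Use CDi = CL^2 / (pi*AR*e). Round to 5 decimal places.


Step 1: CL^2 = 0.878^2 = 0.770884
Step 2: pi * AR * e = 3.14159 * 10.3 * 0.71 = 22.974467
Step 3: CDi = 0.770884 / 22.974467 = 0.03355

0.03355


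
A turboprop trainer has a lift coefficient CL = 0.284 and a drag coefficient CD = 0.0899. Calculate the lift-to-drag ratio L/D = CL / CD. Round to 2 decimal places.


Step 1: L/D = CL / CD = 0.284 / 0.0899
Step 2: L/D = 3.16

3.16


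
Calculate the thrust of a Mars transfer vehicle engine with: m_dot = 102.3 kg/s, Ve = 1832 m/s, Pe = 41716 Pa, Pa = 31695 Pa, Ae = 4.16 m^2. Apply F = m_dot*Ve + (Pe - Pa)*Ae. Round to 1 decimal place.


Step 1: Momentum thrust = m_dot * Ve = 102.3 * 1832 = 187413.6 N
Step 2: Pressure thrust = (Pe - Pa) * Ae = (41716 - 31695) * 4.16 = 41687.36 N
Step 3: Total thrust F = 187413.6 + 41687.36 = 229101.0 N

229101.0


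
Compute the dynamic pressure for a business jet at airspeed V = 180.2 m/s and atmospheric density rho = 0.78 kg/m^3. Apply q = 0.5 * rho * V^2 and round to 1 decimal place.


Step 1: V^2 = 180.2^2 = 32472.04
Step 2: q = 0.5 * 0.78 * 32472.04
Step 3: q = 12664.1 Pa

12664.1


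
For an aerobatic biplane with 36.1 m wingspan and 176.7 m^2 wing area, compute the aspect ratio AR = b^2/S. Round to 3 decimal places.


Step 1: b^2 = 36.1^2 = 1303.21
Step 2: AR = 1303.21 / 176.7 = 7.375

7.375


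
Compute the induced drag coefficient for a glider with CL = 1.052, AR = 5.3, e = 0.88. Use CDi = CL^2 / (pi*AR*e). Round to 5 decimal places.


Step 1: CL^2 = 1.052^2 = 1.106704
Step 2: pi * AR * e = 3.14159 * 5.3 * 0.88 = 14.652388
Step 3: CDi = 1.106704 / 14.652388 = 0.07553

0.07553


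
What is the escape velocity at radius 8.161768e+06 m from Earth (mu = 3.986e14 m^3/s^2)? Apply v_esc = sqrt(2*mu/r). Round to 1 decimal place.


Step 1: 2*mu/r = 2 * 3.986e14 / 8.161768e+06 = 97674915.533
Step 2: v_esc = sqrt(97674915.533) = 9883.1 m/s

9883.1


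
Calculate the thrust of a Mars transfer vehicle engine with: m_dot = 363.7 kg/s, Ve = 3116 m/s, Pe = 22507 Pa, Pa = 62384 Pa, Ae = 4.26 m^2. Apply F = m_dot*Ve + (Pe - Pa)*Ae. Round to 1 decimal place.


Step 1: Momentum thrust = m_dot * Ve = 363.7 * 3116 = 1133289.2 N
Step 2: Pressure thrust = (Pe - Pa) * Ae = (22507 - 62384) * 4.26 = -169876.02 N
Step 3: Total thrust F = 1133289.2 + -169876.02 = 963413.2 N

963413.2


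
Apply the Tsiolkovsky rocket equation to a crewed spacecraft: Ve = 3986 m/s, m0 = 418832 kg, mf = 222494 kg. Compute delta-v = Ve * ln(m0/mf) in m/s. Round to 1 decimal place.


Step 1: Mass ratio m0/mf = 418832 / 222494 = 1.882442
Step 2: ln(1.882442) = 0.63257
Step 3: delta-v = 3986 * 0.63257 = 2521.4 m/s

2521.4


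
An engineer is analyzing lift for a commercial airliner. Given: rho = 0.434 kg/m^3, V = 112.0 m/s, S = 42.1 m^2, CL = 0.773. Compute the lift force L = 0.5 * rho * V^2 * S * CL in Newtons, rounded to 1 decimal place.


Step 1: Calculate dynamic pressure q = 0.5 * 0.434 * 112.0^2 = 0.5 * 0.434 * 12544.0 = 2722.048 Pa
Step 2: Multiply by wing area and lift coefficient: L = 2722.048 * 42.1 * 0.773
Step 3: L = 114598.2208 * 0.773 = 88584.4 N

88584.4


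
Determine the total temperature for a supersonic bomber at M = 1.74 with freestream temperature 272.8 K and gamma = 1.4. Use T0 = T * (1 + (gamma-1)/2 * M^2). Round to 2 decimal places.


Step 1: (gamma-1)/2 = 0.2
Step 2: M^2 = 3.0276
Step 3: 1 + 0.2 * 3.0276 = 1.60552
Step 4: T0 = 272.8 * 1.60552 = 437.99 K

437.99


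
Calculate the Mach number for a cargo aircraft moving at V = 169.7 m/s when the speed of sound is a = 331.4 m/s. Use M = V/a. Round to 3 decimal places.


Step 1: M = V / a = 169.7 / 331.4
Step 2: M = 0.512

0.512


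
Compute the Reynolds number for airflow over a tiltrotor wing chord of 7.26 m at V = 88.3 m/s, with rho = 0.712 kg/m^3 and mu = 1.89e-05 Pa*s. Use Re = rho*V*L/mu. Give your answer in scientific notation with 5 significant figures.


Step 1: Numerator = rho * V * L = 0.712 * 88.3 * 7.26 = 456.433296
Step 2: Re = 456.433296 / 1.89e-05
Step 3: Re = 2.4150e+07

2.4150e+07


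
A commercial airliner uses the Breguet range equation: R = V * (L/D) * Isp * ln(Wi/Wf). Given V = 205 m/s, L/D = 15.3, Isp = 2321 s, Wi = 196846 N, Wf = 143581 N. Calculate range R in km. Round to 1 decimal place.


Step 1: Coefficient = V * (L/D) * Isp = 205 * 15.3 * 2321 = 7279816.5 m
Step 2: Wi/Wf = 196846 / 143581 = 1.370975
Step 3: ln(1.370975) = 0.315522
Step 4: R = 7279816.5 * 0.315522 = 2296944.9 m = 2296.9 km

2296.9


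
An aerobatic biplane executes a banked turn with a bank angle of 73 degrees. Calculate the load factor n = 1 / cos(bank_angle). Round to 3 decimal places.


Step 1: Convert 73 degrees to radians = 1.27409
Step 2: cos(73 deg) = 0.292372
Step 3: n = 1 / 0.292372 = 3.420

3.420


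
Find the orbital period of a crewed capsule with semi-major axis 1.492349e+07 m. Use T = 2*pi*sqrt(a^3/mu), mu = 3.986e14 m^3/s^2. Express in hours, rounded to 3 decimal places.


Step 1: a^3 / mu = 3.323619e+21 / 3.986e14 = 8.338231e+06
Step 2: sqrt(8.338231e+06) = 2887.5995 s
Step 3: T = 2*pi * 2887.5995 = 18143.32 s
Step 4: T in hours = 18143.32 / 3600 = 5.040 hours

5.040


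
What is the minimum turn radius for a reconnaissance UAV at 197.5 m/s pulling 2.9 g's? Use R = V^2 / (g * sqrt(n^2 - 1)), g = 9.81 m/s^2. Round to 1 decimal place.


Step 1: V^2 = 197.5^2 = 39006.25
Step 2: n^2 - 1 = 2.9^2 - 1 = 7.41
Step 3: sqrt(7.41) = 2.722132
Step 4: R = 39006.25 / (9.81 * 2.722132) = 1460.7 m

1460.7


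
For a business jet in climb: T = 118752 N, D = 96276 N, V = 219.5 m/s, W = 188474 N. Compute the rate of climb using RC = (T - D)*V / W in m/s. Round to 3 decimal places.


Step 1: Excess thrust = T - D = 118752 - 96276 = 22476 N
Step 2: Excess power = 22476 * 219.5 = 4933482.0 W
Step 3: RC = 4933482.0 / 188474 = 26.176 m/s

26.176


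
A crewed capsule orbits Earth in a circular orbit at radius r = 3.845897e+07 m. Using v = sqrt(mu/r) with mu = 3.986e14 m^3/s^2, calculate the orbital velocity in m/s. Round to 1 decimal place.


Step 1: mu / r = 3.986e14 / 3.845897e+07 = 10364292.1274
Step 2: v = sqrt(10364292.1274) = 3219.4 m/s

3219.4


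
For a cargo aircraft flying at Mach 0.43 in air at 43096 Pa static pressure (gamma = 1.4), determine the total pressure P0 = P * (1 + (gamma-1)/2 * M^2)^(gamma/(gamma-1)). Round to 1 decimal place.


Step 1: (gamma-1)/2 * M^2 = 0.2 * 0.1849 = 0.03698
Step 2: 1 + 0.03698 = 1.03698
Step 3: Exponent gamma/(gamma-1) = 3.5
Step 4: P0 = 43096 * 1.03698^3.5 = 48936.5 Pa

48936.5


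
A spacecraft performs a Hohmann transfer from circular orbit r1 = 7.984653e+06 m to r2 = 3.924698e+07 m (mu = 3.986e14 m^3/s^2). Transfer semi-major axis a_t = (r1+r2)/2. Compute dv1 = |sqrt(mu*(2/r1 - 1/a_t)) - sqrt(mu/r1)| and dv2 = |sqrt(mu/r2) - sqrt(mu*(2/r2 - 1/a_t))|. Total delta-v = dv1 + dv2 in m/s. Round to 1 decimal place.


Step 1: Transfer semi-major axis a_t = (7.984653e+06 + 3.924698e+07) / 2 = 2.361582e+07 m
Step 2: v1 (circular at r1) = sqrt(mu/r1) = 7065.46 m/s
Step 3: v_t1 = sqrt(mu*(2/r1 - 1/a_t)) = 9108.4 m/s
Step 4: dv1 = |9108.4 - 7065.46| = 2042.94 m/s
Step 5: v2 (circular at r2) = 3186.88 m/s, v_t2 = 1853.07 m/s
Step 6: dv2 = |3186.88 - 1853.07| = 1333.81 m/s
Step 7: Total delta-v = 2042.94 + 1333.81 = 3376.7 m/s

3376.7


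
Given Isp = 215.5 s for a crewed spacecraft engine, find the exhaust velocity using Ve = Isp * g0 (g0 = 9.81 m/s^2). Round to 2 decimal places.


Step 1: Ve = Isp * g0 = 215.5 * 9.81
Step 2: Ve = 2114.06 m/s

2114.06


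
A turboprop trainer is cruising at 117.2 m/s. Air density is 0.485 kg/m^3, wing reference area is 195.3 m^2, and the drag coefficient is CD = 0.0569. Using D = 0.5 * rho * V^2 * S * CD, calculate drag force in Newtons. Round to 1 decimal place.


Step 1: Dynamic pressure q = 0.5 * 0.485 * 117.2^2 = 3330.9412 Pa
Step 2: Drag D = q * S * CD = 3330.9412 * 195.3 * 0.0569
Step 3: D = 37015.3 N

37015.3


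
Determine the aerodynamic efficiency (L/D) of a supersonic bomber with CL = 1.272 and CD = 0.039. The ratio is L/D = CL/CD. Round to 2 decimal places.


Step 1: L/D = CL / CD = 1.272 / 0.039
Step 2: L/D = 32.62

32.62


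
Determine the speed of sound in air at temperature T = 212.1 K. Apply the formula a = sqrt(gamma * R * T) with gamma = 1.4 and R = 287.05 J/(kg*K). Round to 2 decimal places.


Step 1: gamma * R * T = 1.4 * 287.05 * 212.1 = 85236.627
Step 2: a = sqrt(85236.627) = 291.95 m/s

291.95


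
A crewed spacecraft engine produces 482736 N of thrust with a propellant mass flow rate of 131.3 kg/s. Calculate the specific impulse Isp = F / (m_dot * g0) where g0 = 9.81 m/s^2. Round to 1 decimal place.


Step 1: m_dot * g0 = 131.3 * 9.81 = 1288.05
Step 2: Isp = 482736 / 1288.05 = 374.8 s

374.8


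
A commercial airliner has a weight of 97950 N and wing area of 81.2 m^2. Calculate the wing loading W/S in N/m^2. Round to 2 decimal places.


Step 1: Wing loading = W / S = 97950 / 81.2
Step 2: Wing loading = 1206.28 N/m^2

1206.28


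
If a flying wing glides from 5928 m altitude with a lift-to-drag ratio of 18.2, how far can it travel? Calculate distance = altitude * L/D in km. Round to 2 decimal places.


Step 1: Glide distance = altitude * L/D = 5928 * 18.2 = 107889.6 m
Step 2: Convert to km: 107889.6 / 1000 = 107.89 km

107.89


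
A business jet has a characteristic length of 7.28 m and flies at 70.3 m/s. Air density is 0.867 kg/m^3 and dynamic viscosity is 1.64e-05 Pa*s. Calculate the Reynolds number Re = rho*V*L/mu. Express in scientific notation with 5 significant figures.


Step 1: Numerator = rho * V * L = 0.867 * 70.3 * 7.28 = 443.716728
Step 2: Re = 443.716728 / 1.64e-05
Step 3: Re = 2.7056e+07

2.7056e+07


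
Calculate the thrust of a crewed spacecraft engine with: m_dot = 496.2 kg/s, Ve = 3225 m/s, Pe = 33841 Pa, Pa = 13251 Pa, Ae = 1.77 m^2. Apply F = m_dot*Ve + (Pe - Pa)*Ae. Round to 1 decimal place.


Step 1: Momentum thrust = m_dot * Ve = 496.2 * 3225 = 1600245.0 N
Step 2: Pressure thrust = (Pe - Pa) * Ae = (33841 - 13251) * 1.77 = 36444.30 N
Step 3: Total thrust F = 1600245.0 + 36444.30 = 1636689.3 N

1636689.3


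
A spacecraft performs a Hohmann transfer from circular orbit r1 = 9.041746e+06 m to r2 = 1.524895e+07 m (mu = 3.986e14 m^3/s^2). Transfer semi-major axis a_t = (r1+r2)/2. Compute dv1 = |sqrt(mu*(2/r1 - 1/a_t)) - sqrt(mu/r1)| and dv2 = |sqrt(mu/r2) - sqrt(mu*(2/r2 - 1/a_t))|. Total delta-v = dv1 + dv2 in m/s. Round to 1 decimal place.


Step 1: Transfer semi-major axis a_t = (9.041746e+06 + 1.524895e+07) / 2 = 1.214535e+07 m
Step 2: v1 (circular at r1) = sqrt(mu/r1) = 6639.61 m/s
Step 3: v_t1 = sqrt(mu*(2/r1 - 1/a_t)) = 7439.74 m/s
Step 4: dv1 = |7439.74 - 6639.61| = 800.13 m/s
Step 5: v2 (circular at r2) = 5112.68 m/s, v_t2 = 4411.33 m/s
Step 6: dv2 = |5112.68 - 4411.33| = 701.35 m/s
Step 7: Total delta-v = 800.13 + 701.35 = 1501.5 m/s

1501.5


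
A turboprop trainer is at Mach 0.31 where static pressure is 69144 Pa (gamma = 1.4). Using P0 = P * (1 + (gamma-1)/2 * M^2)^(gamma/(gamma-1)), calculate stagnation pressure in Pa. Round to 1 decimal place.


Step 1: (gamma-1)/2 * M^2 = 0.2 * 0.0961 = 0.01922
Step 2: 1 + 0.01922 = 1.01922
Step 3: Exponent gamma/(gamma-1) = 3.5
Step 4: P0 = 69144 * 1.01922^3.5 = 73908.1 Pa

73908.1


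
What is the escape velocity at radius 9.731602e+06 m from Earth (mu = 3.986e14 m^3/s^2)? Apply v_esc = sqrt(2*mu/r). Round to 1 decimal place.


Step 1: 2*mu/r = 2 * 3.986e14 / 9.731602e+06 = 81918681.0147
Step 2: v_esc = sqrt(81918681.0147) = 9050.9 m/s

9050.9


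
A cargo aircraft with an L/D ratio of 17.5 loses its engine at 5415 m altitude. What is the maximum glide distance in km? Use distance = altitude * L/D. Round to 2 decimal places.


Step 1: Glide distance = altitude * L/D = 5415 * 17.5 = 94762.5 m
Step 2: Convert to km: 94762.5 / 1000 = 94.76 km

94.76


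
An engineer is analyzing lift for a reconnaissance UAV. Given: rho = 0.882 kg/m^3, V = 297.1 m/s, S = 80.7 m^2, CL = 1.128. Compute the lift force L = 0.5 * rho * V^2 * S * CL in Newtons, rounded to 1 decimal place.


Step 1: Calculate dynamic pressure q = 0.5 * 0.882 * 297.1^2 = 0.5 * 0.882 * 88268.41 = 38926.3688 Pa
Step 2: Multiply by wing area and lift coefficient: L = 38926.3688 * 80.7 * 1.128
Step 3: L = 3141357.963 * 1.128 = 3543451.8 N

3543451.8


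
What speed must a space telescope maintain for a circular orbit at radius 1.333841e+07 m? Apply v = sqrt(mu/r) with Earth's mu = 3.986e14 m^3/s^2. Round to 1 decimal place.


Step 1: mu / r = 3.986e14 / 1.333841e+07 = 29883621.811
Step 2: v = sqrt(29883621.811) = 5466.6 m/s

5466.6


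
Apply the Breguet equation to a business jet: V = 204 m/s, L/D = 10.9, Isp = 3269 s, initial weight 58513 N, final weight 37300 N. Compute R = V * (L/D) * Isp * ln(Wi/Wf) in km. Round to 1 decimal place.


Step 1: Coefficient = V * (L/D) * Isp = 204 * 10.9 * 3269 = 7268948.4 m
Step 2: Wi/Wf = 58513 / 37300 = 1.568713
Step 3: ln(1.568713) = 0.450256
Step 4: R = 7268948.4 * 0.450256 = 3272884.9 m = 3272.9 km

3272.9


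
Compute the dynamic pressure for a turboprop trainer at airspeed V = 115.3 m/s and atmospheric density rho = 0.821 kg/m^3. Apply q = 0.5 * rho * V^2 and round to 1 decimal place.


Step 1: V^2 = 115.3^2 = 13294.09
Step 2: q = 0.5 * 0.821 * 13294.09
Step 3: q = 5457.2 Pa

5457.2


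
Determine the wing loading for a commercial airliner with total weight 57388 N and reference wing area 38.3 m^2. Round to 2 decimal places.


Step 1: Wing loading = W / S = 57388 / 38.3
Step 2: Wing loading = 1498.38 N/m^2

1498.38


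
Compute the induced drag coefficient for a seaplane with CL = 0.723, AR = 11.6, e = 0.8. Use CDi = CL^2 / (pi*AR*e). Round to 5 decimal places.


Step 1: CL^2 = 0.723^2 = 0.522729
Step 2: pi * AR * e = 3.14159 * 11.6 * 0.8 = 29.15398
Step 3: CDi = 0.522729 / 29.15398 = 0.01793

0.01793


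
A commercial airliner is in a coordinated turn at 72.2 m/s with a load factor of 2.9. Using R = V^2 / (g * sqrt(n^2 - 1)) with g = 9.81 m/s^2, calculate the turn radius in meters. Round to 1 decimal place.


Step 1: V^2 = 72.2^2 = 5212.84
Step 2: n^2 - 1 = 2.9^2 - 1 = 7.41
Step 3: sqrt(7.41) = 2.722132
Step 4: R = 5212.84 / (9.81 * 2.722132) = 195.2 m

195.2


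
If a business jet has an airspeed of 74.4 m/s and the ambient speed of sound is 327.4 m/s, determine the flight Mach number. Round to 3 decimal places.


Step 1: M = V / a = 74.4 / 327.4
Step 2: M = 0.227

0.227


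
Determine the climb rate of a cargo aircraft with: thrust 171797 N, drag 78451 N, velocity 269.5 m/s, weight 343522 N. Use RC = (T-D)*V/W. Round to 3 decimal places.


Step 1: Excess thrust = T - D = 171797 - 78451 = 93346 N
Step 2: Excess power = 93346 * 269.5 = 25156747.0 W
Step 3: RC = 25156747.0 / 343522 = 73.232 m/s

73.232


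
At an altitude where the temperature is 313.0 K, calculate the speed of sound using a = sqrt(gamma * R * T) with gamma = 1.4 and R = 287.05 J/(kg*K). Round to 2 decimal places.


Step 1: gamma * R * T = 1.4 * 287.05 * 313.0 = 125785.31
Step 2: a = sqrt(125785.31) = 354.66 m/s

354.66


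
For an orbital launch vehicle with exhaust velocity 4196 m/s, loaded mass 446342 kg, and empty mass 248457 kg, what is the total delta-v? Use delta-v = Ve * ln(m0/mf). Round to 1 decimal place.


Step 1: Mass ratio m0/mf = 446342 / 248457 = 1.796456
Step 2: ln(1.796456) = 0.585816
Step 3: delta-v = 4196 * 0.585816 = 2458.1 m/s

2458.1


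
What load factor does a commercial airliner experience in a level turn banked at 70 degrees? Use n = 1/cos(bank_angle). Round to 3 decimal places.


Step 1: Convert 70 degrees to radians = 1.22173
Step 2: cos(70 deg) = 0.34202
Step 3: n = 1 / 0.34202 = 2.924

2.924


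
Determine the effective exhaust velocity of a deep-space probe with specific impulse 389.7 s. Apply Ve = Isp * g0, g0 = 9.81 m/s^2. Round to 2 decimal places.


Step 1: Ve = Isp * g0 = 389.7 * 9.81
Step 2: Ve = 3822.96 m/s

3822.96


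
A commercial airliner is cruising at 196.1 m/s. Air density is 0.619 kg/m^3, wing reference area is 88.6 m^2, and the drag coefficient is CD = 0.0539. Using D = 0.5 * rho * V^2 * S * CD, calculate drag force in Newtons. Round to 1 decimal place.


Step 1: Dynamic pressure q = 0.5 * 0.619 * 196.1^2 = 11901.8875 Pa
Step 2: Drag D = q * S * CD = 11901.8875 * 88.6 * 0.0539
Step 3: D = 56837.9 N

56837.9


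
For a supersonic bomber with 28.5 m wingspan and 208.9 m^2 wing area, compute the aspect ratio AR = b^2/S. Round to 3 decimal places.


Step 1: b^2 = 28.5^2 = 812.25
Step 2: AR = 812.25 / 208.9 = 3.888

3.888


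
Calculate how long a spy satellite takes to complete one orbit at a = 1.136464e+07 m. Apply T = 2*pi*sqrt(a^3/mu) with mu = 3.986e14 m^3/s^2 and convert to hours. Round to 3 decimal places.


Step 1: a^3 / mu = 1.467801e+21 / 3.986e14 = 3.682390e+06
Step 2: sqrt(3.682390e+06) = 1918.9554 s
Step 3: T = 2*pi * 1918.9554 = 12057.15 s
Step 4: T in hours = 12057.15 / 3600 = 3.349 hours

3.349


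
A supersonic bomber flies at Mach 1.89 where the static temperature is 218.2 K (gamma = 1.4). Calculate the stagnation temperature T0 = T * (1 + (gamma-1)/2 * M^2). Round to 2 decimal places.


Step 1: (gamma-1)/2 = 0.2
Step 2: M^2 = 3.5721
Step 3: 1 + 0.2 * 3.5721 = 1.71442
Step 4: T0 = 218.2 * 1.71442 = 374.09 K

374.09


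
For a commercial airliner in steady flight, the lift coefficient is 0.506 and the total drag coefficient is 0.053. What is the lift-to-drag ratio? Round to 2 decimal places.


Step 1: L/D = CL / CD = 0.506 / 0.053
Step 2: L/D = 9.55

9.55


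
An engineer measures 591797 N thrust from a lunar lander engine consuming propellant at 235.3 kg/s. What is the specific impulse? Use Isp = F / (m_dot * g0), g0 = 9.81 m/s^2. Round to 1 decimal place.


Step 1: m_dot * g0 = 235.3 * 9.81 = 2308.29
Step 2: Isp = 591797 / 2308.29 = 256.4 s

256.4


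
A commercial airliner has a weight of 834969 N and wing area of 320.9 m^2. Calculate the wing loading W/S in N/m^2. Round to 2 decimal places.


Step 1: Wing loading = W / S = 834969 / 320.9
Step 2: Wing loading = 2601.96 N/m^2

2601.96


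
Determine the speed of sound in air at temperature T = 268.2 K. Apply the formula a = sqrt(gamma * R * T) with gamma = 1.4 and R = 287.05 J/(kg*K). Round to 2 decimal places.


Step 1: gamma * R * T = 1.4 * 287.05 * 268.2 = 107781.534
Step 2: a = sqrt(107781.534) = 328.30 m/s

328.30


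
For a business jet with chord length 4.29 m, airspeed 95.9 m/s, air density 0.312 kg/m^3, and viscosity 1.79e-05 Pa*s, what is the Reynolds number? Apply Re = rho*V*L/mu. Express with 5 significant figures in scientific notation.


Step 1: Numerator = rho * V * L = 0.312 * 95.9 * 4.29 = 128.360232
Step 2: Re = 128.360232 / 1.79e-05
Step 3: Re = 7.1710e+06

7.1710e+06


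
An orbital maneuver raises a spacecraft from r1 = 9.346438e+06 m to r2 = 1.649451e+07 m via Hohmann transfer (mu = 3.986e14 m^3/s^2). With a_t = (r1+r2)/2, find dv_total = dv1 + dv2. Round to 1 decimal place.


Step 1: Transfer semi-major axis a_t = (9.346438e+06 + 1.649451e+07) / 2 = 1.292047e+07 m
Step 2: v1 (circular at r1) = sqrt(mu/r1) = 6530.49 m/s
Step 3: v_t1 = sqrt(mu*(2/r1 - 1/a_t)) = 7378.64 m/s
Step 4: dv1 = |7378.64 - 6530.49| = 848.15 m/s
Step 5: v2 (circular at r2) = 4915.85 m/s, v_t2 = 4181.03 m/s
Step 6: dv2 = |4915.85 - 4181.03| = 734.83 m/s
Step 7: Total delta-v = 848.15 + 734.83 = 1583.0 m/s

1583.0


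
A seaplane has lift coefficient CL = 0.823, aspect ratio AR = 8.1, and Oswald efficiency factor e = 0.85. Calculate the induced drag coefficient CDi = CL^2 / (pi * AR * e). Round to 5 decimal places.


Step 1: CL^2 = 0.823^2 = 0.677329
Step 2: pi * AR * e = 3.14159 * 8.1 * 0.85 = 21.629865
Step 3: CDi = 0.677329 / 21.629865 = 0.03131

0.03131


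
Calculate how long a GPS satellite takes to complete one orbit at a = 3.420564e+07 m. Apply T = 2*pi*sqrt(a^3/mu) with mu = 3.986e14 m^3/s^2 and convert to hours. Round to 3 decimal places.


Step 1: a^3 / mu = 4.002148e+22 / 3.986e14 = 1.004051e+08
Step 2: sqrt(1.004051e+08) = 10020.2356 s
Step 3: T = 2*pi * 10020.2356 = 62959.0 s
Step 4: T in hours = 62959.0 / 3600 = 17.489 hours

17.489


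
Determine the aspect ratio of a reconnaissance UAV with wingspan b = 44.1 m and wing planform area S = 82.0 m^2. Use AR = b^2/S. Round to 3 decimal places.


Step 1: b^2 = 44.1^2 = 1944.81
Step 2: AR = 1944.81 / 82.0 = 23.717

23.717


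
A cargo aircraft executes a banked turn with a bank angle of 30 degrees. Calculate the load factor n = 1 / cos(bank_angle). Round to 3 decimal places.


Step 1: Convert 30 degrees to radians = 0.523599
Step 2: cos(30 deg) = 0.866025
Step 3: n = 1 / 0.866025 = 1.155

1.155


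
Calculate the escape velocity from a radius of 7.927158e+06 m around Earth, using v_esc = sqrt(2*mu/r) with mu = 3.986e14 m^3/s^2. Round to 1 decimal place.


Step 1: 2*mu/r = 2 * 3.986e14 / 7.927158e+06 = 100565675.6179
Step 2: v_esc = sqrt(100565675.6179) = 10028.2 m/s

10028.2


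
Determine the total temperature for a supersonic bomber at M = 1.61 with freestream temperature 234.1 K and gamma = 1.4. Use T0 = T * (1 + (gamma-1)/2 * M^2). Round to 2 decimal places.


Step 1: (gamma-1)/2 = 0.2
Step 2: M^2 = 2.5921
Step 3: 1 + 0.2 * 2.5921 = 1.51842
Step 4: T0 = 234.1 * 1.51842 = 355.46 K

355.46


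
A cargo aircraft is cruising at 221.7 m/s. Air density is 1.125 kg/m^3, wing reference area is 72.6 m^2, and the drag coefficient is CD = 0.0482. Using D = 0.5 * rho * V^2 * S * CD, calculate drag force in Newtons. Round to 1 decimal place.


Step 1: Dynamic pressure q = 0.5 * 1.125 * 221.7^2 = 27647.3756 Pa
Step 2: Drag D = q * S * CD = 27647.3756 * 72.6 * 0.0482
Step 3: D = 96747.0 N

96747.0


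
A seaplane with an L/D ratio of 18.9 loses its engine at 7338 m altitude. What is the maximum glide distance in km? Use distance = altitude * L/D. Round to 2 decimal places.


Step 1: Glide distance = altitude * L/D = 7338 * 18.9 = 138688.2 m
Step 2: Convert to km: 138688.2 / 1000 = 138.69 km

138.69


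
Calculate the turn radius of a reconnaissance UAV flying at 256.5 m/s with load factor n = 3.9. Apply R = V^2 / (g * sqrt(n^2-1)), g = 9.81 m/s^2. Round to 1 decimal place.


Step 1: V^2 = 256.5^2 = 65792.25
Step 2: n^2 - 1 = 3.9^2 - 1 = 14.21
Step 3: sqrt(14.21) = 3.769615
Step 4: R = 65792.25 / (9.81 * 3.769615) = 1779.1 m

1779.1


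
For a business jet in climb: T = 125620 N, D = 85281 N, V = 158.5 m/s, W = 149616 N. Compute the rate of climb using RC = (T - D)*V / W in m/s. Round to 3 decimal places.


Step 1: Excess thrust = T - D = 125620 - 85281 = 40339 N
Step 2: Excess power = 40339 * 158.5 = 6393731.5 W
Step 3: RC = 6393731.5 / 149616 = 42.734 m/s

42.734


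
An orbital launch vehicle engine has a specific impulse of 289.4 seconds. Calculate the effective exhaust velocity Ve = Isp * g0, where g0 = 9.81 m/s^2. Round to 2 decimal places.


Step 1: Ve = Isp * g0 = 289.4 * 9.81
Step 2: Ve = 2839.01 m/s

2839.01


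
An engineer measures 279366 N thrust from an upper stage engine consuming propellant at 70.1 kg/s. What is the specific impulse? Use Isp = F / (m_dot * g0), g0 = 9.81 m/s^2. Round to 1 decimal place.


Step 1: m_dot * g0 = 70.1 * 9.81 = 687.68
Step 2: Isp = 279366 / 687.68 = 406.2 s

406.2


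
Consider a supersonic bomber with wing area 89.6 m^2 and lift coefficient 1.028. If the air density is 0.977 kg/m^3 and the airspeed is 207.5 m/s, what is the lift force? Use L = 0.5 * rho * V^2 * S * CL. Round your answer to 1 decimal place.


Step 1: Calculate dynamic pressure q = 0.5 * 0.977 * 207.5^2 = 0.5 * 0.977 * 43056.25 = 21032.9781 Pa
Step 2: Multiply by wing area and lift coefficient: L = 21032.9781 * 89.6 * 1.028
Step 3: L = 1884554.84 * 1.028 = 1937322.4 N

1937322.4


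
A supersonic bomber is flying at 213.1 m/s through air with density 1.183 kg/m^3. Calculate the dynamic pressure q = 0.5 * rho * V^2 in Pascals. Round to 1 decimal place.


Step 1: V^2 = 213.1^2 = 45411.61
Step 2: q = 0.5 * 1.183 * 45411.61
Step 3: q = 26861.0 Pa

26861.0


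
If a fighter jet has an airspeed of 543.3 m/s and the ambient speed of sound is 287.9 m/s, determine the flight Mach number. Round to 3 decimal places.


Step 1: M = V / a = 543.3 / 287.9
Step 2: M = 1.887

1.887


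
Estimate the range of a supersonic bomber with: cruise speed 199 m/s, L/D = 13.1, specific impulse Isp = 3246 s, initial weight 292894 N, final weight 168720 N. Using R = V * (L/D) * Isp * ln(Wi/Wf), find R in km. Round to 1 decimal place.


Step 1: Coefficient = V * (L/D) * Isp = 199 * 13.1 * 3246 = 8461997.4 m
Step 2: Wi/Wf = 292894 / 168720 = 1.735977
Step 3: ln(1.735977) = 0.55157
Step 4: R = 8461997.4 * 0.55157 = 4667385.9 m = 4667.4 km

4667.4


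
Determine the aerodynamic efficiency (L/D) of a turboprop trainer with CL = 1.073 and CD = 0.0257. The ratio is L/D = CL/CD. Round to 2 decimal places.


Step 1: L/D = CL / CD = 1.073 / 0.0257
Step 2: L/D = 41.75

41.75


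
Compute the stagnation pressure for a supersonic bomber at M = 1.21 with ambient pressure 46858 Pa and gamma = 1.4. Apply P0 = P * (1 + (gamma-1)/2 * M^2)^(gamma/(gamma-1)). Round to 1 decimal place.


Step 1: (gamma-1)/2 * M^2 = 0.2 * 1.4641 = 0.29282
Step 2: 1 + 0.29282 = 1.29282
Step 3: Exponent gamma/(gamma-1) = 3.5
Step 4: P0 = 46858 * 1.29282^3.5 = 115124.3 Pa

115124.3


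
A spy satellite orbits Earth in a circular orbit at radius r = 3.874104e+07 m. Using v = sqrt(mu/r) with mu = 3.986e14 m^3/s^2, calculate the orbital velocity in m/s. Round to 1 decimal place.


Step 1: mu / r = 3.986e14 / 3.874104e+07 = 10288830.6561
Step 2: v = sqrt(10288830.6561) = 3207.6 m/s

3207.6


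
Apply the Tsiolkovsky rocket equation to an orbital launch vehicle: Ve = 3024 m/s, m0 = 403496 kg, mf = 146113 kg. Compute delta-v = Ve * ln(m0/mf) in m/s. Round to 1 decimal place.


Step 1: Mass ratio m0/mf = 403496 / 146113 = 2.761534
Step 2: ln(2.761534) = 1.015786
Step 3: delta-v = 3024 * 1.015786 = 3071.7 m/s

3071.7


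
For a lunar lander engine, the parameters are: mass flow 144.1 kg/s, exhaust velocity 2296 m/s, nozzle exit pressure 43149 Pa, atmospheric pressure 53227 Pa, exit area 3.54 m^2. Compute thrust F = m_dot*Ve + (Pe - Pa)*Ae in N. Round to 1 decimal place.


Step 1: Momentum thrust = m_dot * Ve = 144.1 * 2296 = 330853.6 N
Step 2: Pressure thrust = (Pe - Pa) * Ae = (43149 - 53227) * 3.54 = -35676.12 N
Step 3: Total thrust F = 330853.6 + -35676.12 = 295177.5 N

295177.5


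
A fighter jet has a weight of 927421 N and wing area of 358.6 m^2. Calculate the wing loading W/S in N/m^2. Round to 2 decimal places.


Step 1: Wing loading = W / S = 927421 / 358.6
Step 2: Wing loading = 2586.23 N/m^2

2586.23


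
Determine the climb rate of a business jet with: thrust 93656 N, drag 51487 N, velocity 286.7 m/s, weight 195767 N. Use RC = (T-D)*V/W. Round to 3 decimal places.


Step 1: Excess thrust = T - D = 93656 - 51487 = 42169 N
Step 2: Excess power = 42169 * 286.7 = 12089852.3 W
Step 3: RC = 12089852.3 / 195767 = 61.756 m/s

61.756


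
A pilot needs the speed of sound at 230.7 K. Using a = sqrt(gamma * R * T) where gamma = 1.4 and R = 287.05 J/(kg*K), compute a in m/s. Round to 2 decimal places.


Step 1: gamma * R * T = 1.4 * 287.05 * 230.7 = 92711.409
Step 2: a = sqrt(92711.409) = 304.49 m/s

304.49


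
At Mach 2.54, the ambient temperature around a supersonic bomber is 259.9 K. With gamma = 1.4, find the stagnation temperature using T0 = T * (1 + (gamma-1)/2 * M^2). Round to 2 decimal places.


Step 1: (gamma-1)/2 = 0.2
Step 2: M^2 = 6.4516
Step 3: 1 + 0.2 * 6.4516 = 2.29032
Step 4: T0 = 259.9 * 2.29032 = 595.25 K

595.25


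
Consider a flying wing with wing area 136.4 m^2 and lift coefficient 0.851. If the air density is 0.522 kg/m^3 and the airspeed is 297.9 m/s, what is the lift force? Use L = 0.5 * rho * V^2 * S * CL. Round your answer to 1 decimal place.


Step 1: Calculate dynamic pressure q = 0.5 * 0.522 * 297.9^2 = 0.5 * 0.522 * 88744.41 = 23162.291 Pa
Step 2: Multiply by wing area and lift coefficient: L = 23162.291 * 136.4 * 0.851
Step 3: L = 3159336.4938 * 0.851 = 2688595.4 N

2688595.4


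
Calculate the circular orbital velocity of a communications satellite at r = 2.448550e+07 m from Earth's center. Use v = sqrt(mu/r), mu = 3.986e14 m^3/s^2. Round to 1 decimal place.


Step 1: mu / r = 3.986e14 / 2.448550e+07 = 16279022.2785
Step 2: v = sqrt(16279022.2785) = 4034.7 m/s

4034.7


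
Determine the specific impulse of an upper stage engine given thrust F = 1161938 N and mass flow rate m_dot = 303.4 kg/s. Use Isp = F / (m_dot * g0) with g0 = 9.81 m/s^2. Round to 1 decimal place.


Step 1: m_dot * g0 = 303.4 * 9.81 = 2976.35
Step 2: Isp = 1161938 / 2976.35 = 390.4 s

390.4


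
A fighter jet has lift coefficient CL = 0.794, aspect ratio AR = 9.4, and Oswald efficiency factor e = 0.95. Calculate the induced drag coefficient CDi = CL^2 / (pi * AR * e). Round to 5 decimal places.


Step 1: CL^2 = 0.794^2 = 0.630436
Step 2: pi * AR * e = 3.14159 * 9.4 * 0.95 = 28.054422
Step 3: CDi = 0.630436 / 28.054422 = 0.02247

0.02247


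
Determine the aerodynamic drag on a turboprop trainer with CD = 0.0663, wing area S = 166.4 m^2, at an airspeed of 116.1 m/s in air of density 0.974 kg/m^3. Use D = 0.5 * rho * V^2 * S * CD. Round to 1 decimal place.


Step 1: Dynamic pressure q = 0.5 * 0.974 * 116.1^2 = 6564.3753 Pa
Step 2: Drag D = q * S * CD = 6564.3753 * 166.4 * 0.0663
Step 3: D = 72420.3 N

72420.3


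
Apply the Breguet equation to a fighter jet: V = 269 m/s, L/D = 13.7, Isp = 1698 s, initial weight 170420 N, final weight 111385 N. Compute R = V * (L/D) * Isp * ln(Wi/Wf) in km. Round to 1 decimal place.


Step 1: Coefficient = V * (L/D) * Isp = 269 * 13.7 * 1698 = 6257639.4 m
Step 2: Wi/Wf = 170420 / 111385 = 1.530009
Step 3: ln(1.530009) = 0.425273
Step 4: R = 6257639.4 * 0.425273 = 2661207.0 m = 2661.2 km

2661.2


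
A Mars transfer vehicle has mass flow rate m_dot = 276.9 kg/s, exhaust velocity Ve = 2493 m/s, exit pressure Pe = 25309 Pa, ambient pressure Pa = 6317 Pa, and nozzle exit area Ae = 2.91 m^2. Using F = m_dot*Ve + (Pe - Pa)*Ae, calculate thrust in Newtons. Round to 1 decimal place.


Step 1: Momentum thrust = m_dot * Ve = 276.9 * 2493 = 690311.7 N
Step 2: Pressure thrust = (Pe - Pa) * Ae = (25309 - 6317) * 2.91 = 55266.72 N
Step 3: Total thrust F = 690311.7 + 55266.72 = 745578.4 N

745578.4


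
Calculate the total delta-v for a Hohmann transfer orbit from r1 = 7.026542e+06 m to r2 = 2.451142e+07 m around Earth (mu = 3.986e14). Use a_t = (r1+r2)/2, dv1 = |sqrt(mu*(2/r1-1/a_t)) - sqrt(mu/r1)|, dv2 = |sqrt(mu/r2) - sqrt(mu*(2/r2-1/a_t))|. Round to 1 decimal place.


Step 1: Transfer semi-major axis a_t = (7.026542e+06 + 2.451142e+07) / 2 = 1.576898e+07 m
Step 2: v1 (circular at r1) = sqrt(mu/r1) = 7531.78 m/s
Step 3: v_t1 = sqrt(mu*(2/r1 - 1/a_t)) = 9390.32 m/s
Step 4: dv1 = |9390.32 - 7531.78| = 1858.53 m/s
Step 5: v2 (circular at r2) = 4032.59 m/s, v_t2 = 2691.87 m/s
Step 6: dv2 = |4032.59 - 2691.87| = 1340.73 m/s
Step 7: Total delta-v = 1858.53 + 1340.73 = 3199.3 m/s

3199.3


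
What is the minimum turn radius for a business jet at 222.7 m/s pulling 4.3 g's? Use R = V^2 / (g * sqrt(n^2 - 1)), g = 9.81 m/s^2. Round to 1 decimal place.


Step 1: V^2 = 222.7^2 = 49595.29
Step 2: n^2 - 1 = 4.3^2 - 1 = 17.49
Step 3: sqrt(17.49) = 4.182105
Step 4: R = 49595.29 / (9.81 * 4.182105) = 1208.9 m

1208.9


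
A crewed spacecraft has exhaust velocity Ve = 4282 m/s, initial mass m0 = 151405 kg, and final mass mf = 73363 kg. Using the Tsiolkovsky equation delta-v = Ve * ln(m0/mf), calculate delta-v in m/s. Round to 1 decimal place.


Step 1: Mass ratio m0/mf = 151405 / 73363 = 2.063779
Step 2: ln(2.063779) = 0.724539
Step 3: delta-v = 4282 * 0.724539 = 3102.5 m/s

3102.5


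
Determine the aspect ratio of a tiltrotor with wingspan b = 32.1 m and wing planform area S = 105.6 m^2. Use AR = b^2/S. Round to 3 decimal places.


Step 1: b^2 = 32.1^2 = 1030.41
Step 2: AR = 1030.41 / 105.6 = 9.758

9.758


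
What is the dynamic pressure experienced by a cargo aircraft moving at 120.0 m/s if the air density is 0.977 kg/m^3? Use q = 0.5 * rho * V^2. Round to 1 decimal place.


Step 1: V^2 = 120.0^2 = 14400.0
Step 2: q = 0.5 * 0.977 * 14400.0
Step 3: q = 7034.4 Pa

7034.4


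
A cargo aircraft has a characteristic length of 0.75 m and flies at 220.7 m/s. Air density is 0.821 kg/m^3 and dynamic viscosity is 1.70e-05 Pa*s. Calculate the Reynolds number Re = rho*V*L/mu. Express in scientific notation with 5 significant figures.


Step 1: Numerator = rho * V * L = 0.821 * 220.7 * 0.75 = 135.896025
Step 2: Re = 135.896025 / 1.70e-05
Step 3: Re = 7.9939e+06

7.9939e+06


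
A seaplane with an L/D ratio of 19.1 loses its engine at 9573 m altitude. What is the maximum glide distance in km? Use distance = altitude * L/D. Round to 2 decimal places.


Step 1: Glide distance = altitude * L/D = 9573 * 19.1 = 182844.3 m
Step 2: Convert to km: 182844.3 / 1000 = 182.84 km

182.84


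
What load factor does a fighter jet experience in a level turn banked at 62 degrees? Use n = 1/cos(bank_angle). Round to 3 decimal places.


Step 1: Convert 62 degrees to radians = 1.082104
Step 2: cos(62 deg) = 0.469472
Step 3: n = 1 / 0.469472 = 2.130

2.130
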